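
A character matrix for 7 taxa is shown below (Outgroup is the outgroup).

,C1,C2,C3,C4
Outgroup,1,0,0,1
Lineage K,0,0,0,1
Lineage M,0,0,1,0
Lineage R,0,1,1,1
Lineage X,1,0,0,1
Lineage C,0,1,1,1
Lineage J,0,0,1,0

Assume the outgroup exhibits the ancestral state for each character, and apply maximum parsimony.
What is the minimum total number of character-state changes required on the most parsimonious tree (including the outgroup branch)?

4

Character polarity is set by the outgroup: the derived state is whichever differs from the outgroup's state, so for C1, C4 the derived state is '0', and for the remaining characters it is '1'.
C1: derived state '0' in Lineage C, Lineage J, Lineage K, Lineage M, and Lineage R only — synapomorphy for {Lineage C, Lineage J, Lineage K, Lineage M, Lineage R}.
C2: derived state '1' in Lineage C and Lineage R only — synapomorphy for {Lineage C, Lineage R}.
C3 (derived state '1') is shared by Lineage C, Lineage J, Lineage M, and Lineage R — a synapomorphy uniting that clade.
C4: derived state '0' in Lineage J and Lineage M only — synapomorphy for {Lineage J, Lineage M}.
Most parsimonious ingroup topology: ((Lineage K,((Lineage M,Lineage J),(Lineage R,Lineage C))),Lineage X).
Changes per character on this tree: C1: 1; C2: 1; C3: 1; C4: 1.
Total = 4.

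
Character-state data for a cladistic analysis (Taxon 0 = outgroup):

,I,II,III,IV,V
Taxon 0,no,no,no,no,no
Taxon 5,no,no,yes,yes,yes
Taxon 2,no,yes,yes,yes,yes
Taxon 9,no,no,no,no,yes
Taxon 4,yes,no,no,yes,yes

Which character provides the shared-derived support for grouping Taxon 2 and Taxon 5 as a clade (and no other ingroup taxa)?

III

The outgroup has state 'no' for every character, so 'yes' is the derived state throughout.
I: derived state 'yes' in Taxon 4 only — an autapomorphy, so it tells us nothing about relationships among taxa.
II (derived state 'yes') is unique to Taxon 2 (autapomorphy; uninformative for grouping).
III (derived state 'yes') is shared by Taxon 2 and Taxon 5 — a synapomorphy uniting that clade.
IV (derived state 'yes') is shared by Taxon 2, Taxon 4, and Taxon 5 — a synapomorphy uniting that clade.
V (derived state 'yes') is shared by all ingroup taxa — unites the whole ingroup.
Most parsimonious ingroup topology: (((Taxon 5,Taxon 2),Taxon 4),Taxon 9).
The clade {Taxon 2, Taxon 5} is supported by III: its derived state 'yes' occurs in exactly those taxa and in no other taxon (including the outgroup).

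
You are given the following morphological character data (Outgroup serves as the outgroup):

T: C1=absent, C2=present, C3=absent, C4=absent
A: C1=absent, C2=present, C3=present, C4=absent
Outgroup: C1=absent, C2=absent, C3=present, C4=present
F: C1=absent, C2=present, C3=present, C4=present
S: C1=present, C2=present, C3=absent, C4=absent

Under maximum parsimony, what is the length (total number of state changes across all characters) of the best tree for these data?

4

Character polarity is set by the outgroup: the derived state is whichever differs from the outgroup's state, so for C3, C4 the derived state is 'absent', and for the remaining characters it is 'present'.
C1 (derived state 'present') is unique to S (autapomorphy; uninformative for grouping).
C2 (derived state 'present') is shared by all ingroup taxa — unites the whole ingroup.
Only S and T show the derived state 'absent' for C3, supporting them as a clade.
C4: derived state 'absent' in A, S, and T only — synapomorphy for {A, S, T}.
Most parsimonious ingroup topology: (((T,S),A),F).
Changes per character on this tree: C1: 1; C2: 1; C3: 1; C4: 1.
Total = 4.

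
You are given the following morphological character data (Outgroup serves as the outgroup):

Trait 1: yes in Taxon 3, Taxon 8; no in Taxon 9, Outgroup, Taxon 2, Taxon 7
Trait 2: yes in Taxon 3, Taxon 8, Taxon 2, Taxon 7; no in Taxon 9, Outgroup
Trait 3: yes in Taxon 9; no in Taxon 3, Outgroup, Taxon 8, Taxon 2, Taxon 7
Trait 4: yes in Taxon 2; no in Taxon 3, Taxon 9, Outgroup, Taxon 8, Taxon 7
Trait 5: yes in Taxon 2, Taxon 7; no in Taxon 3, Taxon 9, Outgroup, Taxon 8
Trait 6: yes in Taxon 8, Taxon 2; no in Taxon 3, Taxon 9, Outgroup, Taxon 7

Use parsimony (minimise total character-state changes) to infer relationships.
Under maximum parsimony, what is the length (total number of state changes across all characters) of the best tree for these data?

7

The outgroup has state 'no' for every character, so 'yes' is the derived state throughout.
Trait 1 (derived state 'yes') is shared by Taxon 3 and Taxon 8 — a synapomorphy uniting that clade.
Only Taxon 2, Taxon 3, Taxon 7, and Taxon 8 show the derived state 'yes' for Trait 2, supporting them as a clade.
Trait 3 (derived state 'yes') is unique to Taxon 9 (autapomorphy; uninformative for grouping).
Trait 4 (derived state 'yes') is unique to Taxon 2 (autapomorphy; uninformative for grouping).
Trait 5: derived state 'yes' in Taxon 2 and Taxon 7 only — synapomorphy for {Taxon 2, Taxon 7}.
Trait 6 (state 'yes') occurs in Taxon 2 and Taxon 8 but conflicts with the nesting implied by the other characters — most parsimoniously interpreted as homoplasy.
Most parsimonious ingroup topology: (((Taxon 7,Taxon 2),(Taxon 3,Taxon 8)),Taxon 9).
Changes per character on this tree: Trait 1: 1; Trait 2: 1; Trait 3: 1; Trait 4: 1; Trait 5: 1; Trait 6: 2.
Total = 7.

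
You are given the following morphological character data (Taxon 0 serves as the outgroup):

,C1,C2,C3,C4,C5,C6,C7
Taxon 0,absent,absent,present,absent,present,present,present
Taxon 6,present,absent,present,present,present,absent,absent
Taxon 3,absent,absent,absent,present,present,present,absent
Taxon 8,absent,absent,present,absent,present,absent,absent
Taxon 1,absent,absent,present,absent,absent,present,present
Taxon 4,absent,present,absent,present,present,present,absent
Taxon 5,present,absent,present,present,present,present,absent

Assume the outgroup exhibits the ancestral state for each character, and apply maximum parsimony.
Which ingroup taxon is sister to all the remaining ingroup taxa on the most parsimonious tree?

Taxon 1

Character polarity is set by the outgroup: the derived state is whichever differs from the outgroup's state, so for C3, C5, C6, C7 the derived state is 'absent', and for the remaining characters it is 'present'.
C1 (derived state 'present') is shared by Taxon 5 and Taxon 6 — a synapomorphy uniting that clade.
C2: derived state 'present' in Taxon 4 only — an autapomorphy, so it tells us nothing about relationships among taxa.
Only Taxon 3 and Taxon 4 show the derived state 'absent' for C3, supporting them as a clade.
C4: derived state 'present' in Taxon 3, Taxon 4, Taxon 5, and Taxon 6 only — synapomorphy for {Taxon 3, Taxon 4, Taxon 5, Taxon 6}.
C5 (derived state 'absent') is unique to Taxon 1 (autapomorphy; uninformative for grouping).
C6 (state 'absent') occurs in Taxon 6 and Taxon 8 but conflicts with the nesting implied by the other characters — most parsimoniously interpreted as homoplasy.
C7 (derived state 'absent') is shared by Taxon 3, Taxon 4, Taxon 5, Taxon 6, and Taxon 8 — a synapomorphy uniting that clade.
Most parsimonious ingroup topology: ((((Taxon 6,Taxon 5),(Taxon 3,Taxon 4)),Taxon 8),Taxon 1).
Taxon 1 is sister to the clade containing all other ingroup taxa, so it is the earliest-diverging (most basal) ingroup lineage.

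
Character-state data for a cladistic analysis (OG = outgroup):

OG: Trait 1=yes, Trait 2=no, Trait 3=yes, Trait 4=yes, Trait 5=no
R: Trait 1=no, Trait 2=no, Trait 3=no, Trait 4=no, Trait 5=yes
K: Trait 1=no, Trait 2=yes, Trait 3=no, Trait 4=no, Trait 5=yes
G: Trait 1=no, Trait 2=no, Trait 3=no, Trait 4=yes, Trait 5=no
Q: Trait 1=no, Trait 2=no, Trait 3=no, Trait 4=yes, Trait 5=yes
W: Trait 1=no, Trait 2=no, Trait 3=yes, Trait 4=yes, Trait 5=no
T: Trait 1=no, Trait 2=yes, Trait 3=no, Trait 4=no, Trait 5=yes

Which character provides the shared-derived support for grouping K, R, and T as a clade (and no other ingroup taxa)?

Character polarity is set by the outgroup: the derived state is whichever differs from the outgroup's state, so for Trait 1, Trait 3, Trait 4 the derived state is 'no', and for the remaining characters it is 'yes'.
All ingroup taxa share the derived state 'no' for Trait 1; it defines the ingroup but does not resolve relationships within it.
Trait 2: derived state 'yes' in K and T only — synapomorphy for {K, T}.
Trait 3: derived state 'no' in G, K, Q, R, and T only — synapomorphy for {G, K, Q, R, T}.
Trait 4: derived state 'no' in K, R, and T only — synapomorphy for {K, R, T}.
Only K, Q, R, and T show the derived state 'yes' for Trait 5, supporting them as a clade.
Most parsimonious ingroup topology: ((((R,(K,T)),Q),G),W).
The clade {K, R, T} is supported by Trait 4: its derived state 'no' occurs in exactly those taxa and in no other taxon (including the outgroup).

Trait 4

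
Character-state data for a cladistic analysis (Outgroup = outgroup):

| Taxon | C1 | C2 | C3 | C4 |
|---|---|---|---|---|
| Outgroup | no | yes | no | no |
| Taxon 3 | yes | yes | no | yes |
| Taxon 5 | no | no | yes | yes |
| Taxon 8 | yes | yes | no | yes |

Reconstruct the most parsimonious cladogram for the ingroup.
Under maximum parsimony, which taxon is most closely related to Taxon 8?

Character polarity is set by the outgroup: the derived state is whichever differs from the outgroup's state, so for C2 the derived state is 'no', and for the remaining characters it is 'yes'.
Only Taxon 3 and Taxon 8 show the derived state 'yes' for C1, supporting them as a clade.
C2 (derived state 'no') is unique to Taxon 5 (autapomorphy; uninformative for grouping).
C3: derived state 'yes' in Taxon 5 only — an autapomorphy, so it tells us nothing about relationships among taxa.
All ingroup taxa share the derived state 'yes' for C4; it defines the ingroup but does not resolve relationships within it.
Most parsimonious ingroup topology: ((Taxon 3,Taxon 8),Taxon 5).
Taxon 8 and Taxon 3 form a cherry on this tree, so they are sister taxa.

Taxon 3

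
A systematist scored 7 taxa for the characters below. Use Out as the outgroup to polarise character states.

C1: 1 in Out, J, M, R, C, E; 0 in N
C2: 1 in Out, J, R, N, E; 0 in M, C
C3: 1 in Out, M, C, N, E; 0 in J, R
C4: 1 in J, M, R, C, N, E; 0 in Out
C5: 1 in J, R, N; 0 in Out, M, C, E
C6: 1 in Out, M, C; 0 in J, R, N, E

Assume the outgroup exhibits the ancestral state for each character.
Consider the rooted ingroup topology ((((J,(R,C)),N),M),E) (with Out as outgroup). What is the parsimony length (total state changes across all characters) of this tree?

Map each character onto ((((J,(R,C)),N),M),E) (rooted by Out) and count the minimum state changes it requires (Fitch parsimony):
C1: 1; C2: 2; C3: 2; C4: 1; C5: 2; C6: 3.
Total tree length = 11.

11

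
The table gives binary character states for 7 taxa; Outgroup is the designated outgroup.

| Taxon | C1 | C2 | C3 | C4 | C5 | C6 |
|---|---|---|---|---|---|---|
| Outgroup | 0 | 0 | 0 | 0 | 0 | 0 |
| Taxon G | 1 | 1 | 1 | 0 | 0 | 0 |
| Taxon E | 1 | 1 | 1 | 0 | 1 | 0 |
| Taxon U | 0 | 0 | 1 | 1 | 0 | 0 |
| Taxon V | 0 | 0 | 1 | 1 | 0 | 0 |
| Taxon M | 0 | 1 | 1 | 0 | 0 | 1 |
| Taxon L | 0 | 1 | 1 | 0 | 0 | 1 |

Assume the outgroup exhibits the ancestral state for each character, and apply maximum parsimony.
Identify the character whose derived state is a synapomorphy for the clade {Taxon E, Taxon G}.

C1

The outgroup has state '0' for every character, so '1' is the derived state throughout.
C1 (derived state '1') is shared by Taxon E and Taxon G — a synapomorphy uniting that clade.
C2 (derived state '1') is shared by Taxon E, Taxon G, Taxon L, and Taxon M — a synapomorphy uniting that clade.
All ingroup taxa share the derived state '1' for C3; it defines the ingroup but does not resolve relationships within it.
Only Taxon U and Taxon V show the derived state '1' for C4, supporting them as a clade.
C5 (derived state '1') is unique to Taxon E (autapomorphy; uninformative for grouping).
Only Taxon L and Taxon M show the derived state '1' for C6, supporting them as a clade.
Most parsimonious ingroup topology: (((Taxon G,Taxon E),(Taxon M,Taxon L)),(Taxon U,Taxon V)).
The clade {Taxon E, Taxon G} is supported by C1: its derived state '1' occurs in exactly those taxa and in no other taxon (including the outgroup).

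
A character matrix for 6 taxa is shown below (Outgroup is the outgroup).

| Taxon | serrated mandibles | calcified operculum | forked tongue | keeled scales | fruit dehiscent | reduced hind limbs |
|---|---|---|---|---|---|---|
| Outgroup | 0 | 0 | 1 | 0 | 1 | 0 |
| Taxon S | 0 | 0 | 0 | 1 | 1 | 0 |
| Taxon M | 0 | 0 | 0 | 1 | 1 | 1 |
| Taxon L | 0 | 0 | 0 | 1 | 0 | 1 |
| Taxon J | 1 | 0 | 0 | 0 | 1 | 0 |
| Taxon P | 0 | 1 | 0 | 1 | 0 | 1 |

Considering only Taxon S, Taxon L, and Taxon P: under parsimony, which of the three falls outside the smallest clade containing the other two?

Character polarity is set by the outgroup: the derived state is whichever differs from the outgroup's state, so for forked tongue, fruit dehiscent the derived state is '0', and for the remaining characters it is '1'.
serrated mandibles (derived state '1') is unique to Taxon J (autapomorphy; uninformative for grouping).
calcified operculum: derived state '1' in Taxon P only — an autapomorphy, so it tells us nothing about relationships among taxa.
forked tongue (derived state '0') is shared by all ingroup taxa — unites the whole ingroup.
Only Taxon L, Taxon M, Taxon P, and Taxon S show the derived state '1' for keeled scales, supporting them as a clade.
fruit dehiscent: derived state '0' in Taxon L and Taxon P only — synapomorphy for {Taxon L, Taxon P}.
reduced hind limbs (derived state '1') is shared by Taxon L, Taxon M, and Taxon P — a synapomorphy uniting that clade.
Most parsimonious ingroup topology: ((Taxon S,(Taxon M,(Taxon L,Taxon P))),Taxon J).
Taxon L and Taxon P share a more recent common ancestor with each other than either does with Taxon S, so Taxon S is the least closely related of the three.

Taxon S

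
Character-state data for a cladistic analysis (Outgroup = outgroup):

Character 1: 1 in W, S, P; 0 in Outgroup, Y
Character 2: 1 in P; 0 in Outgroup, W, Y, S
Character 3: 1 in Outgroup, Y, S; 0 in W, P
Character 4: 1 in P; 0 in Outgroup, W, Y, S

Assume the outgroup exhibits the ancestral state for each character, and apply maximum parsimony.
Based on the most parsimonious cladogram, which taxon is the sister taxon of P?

W

Character polarity is set by the outgroup: the derived state is whichever differs from the outgroup's state, so for Character 3 the derived state is '0', and for the remaining characters it is '1'.
Character 1: derived state '1' in P, S, and W only — synapomorphy for {P, S, W}.
Character 2 (derived state '1') is unique to P (autapomorphy; uninformative for grouping).
Character 3 (derived state '0') is shared by P and W — a synapomorphy uniting that clade.
Character 4 (derived state '1') is unique to P (autapomorphy; uninformative for grouping).
Most parsimonious ingroup topology: (((W,P),S),Y).
P and W form a cherry on this tree, so they are sister taxa.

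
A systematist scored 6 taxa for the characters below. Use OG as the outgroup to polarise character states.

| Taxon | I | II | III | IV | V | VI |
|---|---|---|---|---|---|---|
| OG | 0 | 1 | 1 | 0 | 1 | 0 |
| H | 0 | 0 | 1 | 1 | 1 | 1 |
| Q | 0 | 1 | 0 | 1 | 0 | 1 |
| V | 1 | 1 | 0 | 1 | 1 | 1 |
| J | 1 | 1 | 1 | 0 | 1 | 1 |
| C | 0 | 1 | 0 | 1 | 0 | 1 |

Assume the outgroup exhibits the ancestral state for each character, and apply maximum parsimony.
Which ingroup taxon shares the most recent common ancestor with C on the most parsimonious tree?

Q

Character polarity is set by the outgroup: the derived state is whichever differs from the outgroup's state, so for II, III, V the derived state is '0', and for the remaining characters it is '1'.
I (state '1') occurs in J and V but conflicts with the nesting implied by the other characters — most parsimoniously interpreted as homoplasy.
II (derived state '0') is unique to H (autapomorphy; uninformative for grouping).
Only C, Q, and V show the derived state '0' for III, supporting them as a clade.
IV: derived state '1' in C, H, Q, and V only — synapomorphy for {C, H, Q, V}.
V: derived state '0' in C and Q only — synapomorphy for {C, Q}.
All ingroup taxa share the derived state '1' for VI; it defines the ingroup but does not resolve relationships within it.
Most parsimonious ingroup topology: ((((Q,C),V),H),J).
C and Q form a cherry on this tree, so they are sister taxa.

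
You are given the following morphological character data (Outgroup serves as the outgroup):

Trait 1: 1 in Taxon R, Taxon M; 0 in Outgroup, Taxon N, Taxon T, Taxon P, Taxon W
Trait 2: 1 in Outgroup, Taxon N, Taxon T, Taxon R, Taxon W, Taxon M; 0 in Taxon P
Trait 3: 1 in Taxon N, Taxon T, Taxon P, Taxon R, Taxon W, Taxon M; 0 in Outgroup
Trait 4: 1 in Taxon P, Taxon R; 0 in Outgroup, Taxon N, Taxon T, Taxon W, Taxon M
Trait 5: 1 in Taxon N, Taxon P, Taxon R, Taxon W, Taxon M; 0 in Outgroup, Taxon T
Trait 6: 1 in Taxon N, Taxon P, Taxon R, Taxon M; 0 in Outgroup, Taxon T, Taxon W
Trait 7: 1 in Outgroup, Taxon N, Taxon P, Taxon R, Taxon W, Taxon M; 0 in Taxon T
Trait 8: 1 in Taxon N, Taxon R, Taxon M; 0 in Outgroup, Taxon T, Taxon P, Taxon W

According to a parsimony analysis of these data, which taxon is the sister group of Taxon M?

Character polarity is set by the outgroup: the derived state is whichever differs from the outgroup's state, so for Trait 2, Trait 7 the derived state is '0', and for the remaining characters it is '1'.
Trait 1: derived state '1' in Taxon M and Taxon R only — synapomorphy for {Taxon M, Taxon R}.
Trait 2 (derived state '0') is unique to Taxon P (autapomorphy; uninformative for grouping).
All ingroup taxa share the derived state '1' for Trait 3; it defines the ingroup but does not resolve relationships within it.
Trait 4 groups Taxon P and Taxon R, which is incompatible with the clades supported by the remaining characters; treating it as convergent (homoplasy) costs fewer steps than any alternative tree.
Trait 5: derived state '1' in Taxon M, Taxon N, Taxon P, Taxon R, and Taxon W only — synapomorphy for {Taxon M, Taxon N, Taxon P, Taxon R, Taxon W}.
Trait 6 (derived state '1') is shared by Taxon M, Taxon N, Taxon P, and Taxon R — a synapomorphy uniting that clade.
Trait 7: derived state '0' in Taxon T only — an autapomorphy, so it tells us nothing about relationships among taxa.
Only Taxon M, Taxon N, and Taxon R show the derived state '1' for Trait 8, supporting them as a clade.
Most parsimonious ingroup topology: ((((Taxon N,(Taxon R,Taxon M)),Taxon P),Taxon W),Taxon T).
Taxon M and Taxon R form a cherry on this tree, so they are sister taxa.

Taxon R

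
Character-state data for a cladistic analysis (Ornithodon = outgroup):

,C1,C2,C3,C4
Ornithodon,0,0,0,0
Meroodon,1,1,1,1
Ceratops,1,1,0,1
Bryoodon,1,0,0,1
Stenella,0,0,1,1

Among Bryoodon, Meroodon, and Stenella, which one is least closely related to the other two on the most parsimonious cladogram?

Stenella

The outgroup has state '0' for every character, so '1' is the derived state throughout.
C1 (derived state '1') is shared by Bryoodon, Ceratops, and Meroodon — a synapomorphy uniting that clade.
C2 (derived state '1') is shared by Ceratops and Meroodon — a synapomorphy uniting that clade.
C3 (state '1') occurs in Meroodon and Stenella but conflicts with the nesting implied by the other characters — most parsimoniously interpreted as homoplasy.
C4 (derived state '1') is shared by all ingroup taxa — unites the whole ingroup.
Most parsimonious ingroup topology: (((Ceratops,Meroodon),Bryoodon),Stenella).
Meroodon and Bryoodon share a more recent common ancestor with each other than either does with Stenella, so Stenella is the least closely related of the three.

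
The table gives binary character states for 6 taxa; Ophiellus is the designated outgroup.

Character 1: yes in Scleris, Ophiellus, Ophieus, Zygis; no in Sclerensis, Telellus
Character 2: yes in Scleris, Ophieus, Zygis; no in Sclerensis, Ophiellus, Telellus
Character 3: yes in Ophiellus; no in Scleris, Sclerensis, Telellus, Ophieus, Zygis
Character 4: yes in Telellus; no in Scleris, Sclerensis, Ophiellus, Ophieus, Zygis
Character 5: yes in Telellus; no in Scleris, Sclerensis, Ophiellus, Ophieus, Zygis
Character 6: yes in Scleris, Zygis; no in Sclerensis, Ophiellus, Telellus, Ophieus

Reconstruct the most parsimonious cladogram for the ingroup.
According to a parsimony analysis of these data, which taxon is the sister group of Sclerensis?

Character polarity is set by the outgroup: the derived state is whichever differs from the outgroup's state, so for Character 1, Character 3 the derived state is 'no', and for the remaining characters it is 'yes'.
Only Sclerensis and Telellus show the derived state 'no' for Character 1, supporting them as a clade.
Character 2 (derived state 'yes') is shared by Ophieus, Scleris, and Zygis — a synapomorphy uniting that clade.
Character 3 (derived state 'no') is shared by all ingroup taxa — unites the whole ingroup.
Character 4: derived state 'yes' in Telellus only — an autapomorphy, so it tells us nothing about relationships among taxa.
Character 5 (derived state 'yes') is unique to Telellus (autapomorphy; uninformative for grouping).
Only Scleris and Zygis show the derived state 'yes' for Character 6, supporting them as a clade.
Most parsimonious ingroup topology: ((Telellus,Sclerensis),((Zygis,Scleris),Ophieus)).
Sclerensis and Telellus form a cherry on this tree, so they are sister taxa.

Telellus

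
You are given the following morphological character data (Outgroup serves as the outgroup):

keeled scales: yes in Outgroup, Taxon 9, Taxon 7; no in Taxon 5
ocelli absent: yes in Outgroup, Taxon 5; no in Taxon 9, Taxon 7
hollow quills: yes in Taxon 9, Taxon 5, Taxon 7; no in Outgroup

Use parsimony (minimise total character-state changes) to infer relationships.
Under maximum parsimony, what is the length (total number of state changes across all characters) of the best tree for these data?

Character polarity is set by the outgroup: the derived state is whichever differs from the outgroup's state, so for keeled scales, ocelli absent the derived state is 'no', and for the remaining characters it is 'yes'.
keeled scales (derived state 'no') is unique to Taxon 5 (autapomorphy; uninformative for grouping).
ocelli absent (derived state 'no') is shared by Taxon 7 and Taxon 9 — a synapomorphy uniting that clade.
All ingroup taxa share the derived state 'yes' for hollow quills; it defines the ingroup but does not resolve relationships within it.
Most parsimonious ingroup topology: ((Taxon 9,Taxon 7),Taxon 5).
Changes per character on this tree: keeled scales: 1; ocelli absent: 1; hollow quills: 1.
Total = 3.

3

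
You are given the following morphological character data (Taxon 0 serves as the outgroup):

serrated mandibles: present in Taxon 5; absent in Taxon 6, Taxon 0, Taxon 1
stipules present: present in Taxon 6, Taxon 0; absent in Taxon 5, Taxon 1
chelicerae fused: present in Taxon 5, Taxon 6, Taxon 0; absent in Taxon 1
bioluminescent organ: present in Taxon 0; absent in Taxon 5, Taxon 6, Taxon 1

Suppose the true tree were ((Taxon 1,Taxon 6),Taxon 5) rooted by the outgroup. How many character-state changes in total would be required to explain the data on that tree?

Map each character onto ((Taxon 1,Taxon 6),Taxon 5) (rooted by Taxon 0) and count the minimum state changes it requires (Fitch parsimony):
serrated mandibles: 1; stipules present: 2; chelicerae fused: 1; bioluminescent organ: 1.
Total tree length = 5.

5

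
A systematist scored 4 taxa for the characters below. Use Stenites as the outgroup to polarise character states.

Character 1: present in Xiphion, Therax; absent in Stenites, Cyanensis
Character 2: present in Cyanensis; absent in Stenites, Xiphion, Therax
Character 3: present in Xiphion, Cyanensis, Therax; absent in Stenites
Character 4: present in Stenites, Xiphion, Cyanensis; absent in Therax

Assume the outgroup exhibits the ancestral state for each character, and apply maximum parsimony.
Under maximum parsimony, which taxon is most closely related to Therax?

Character polarity is set by the outgroup: the derived state is whichever differs from the outgroup's state, so for Character 4 the derived state is 'absent', and for the remaining characters it is 'present'.
Character 1: derived state 'present' in Therax and Xiphion only — synapomorphy for {Therax, Xiphion}.
Character 2: derived state 'present' in Cyanensis only — an autapomorphy, so it tells us nothing about relationships among taxa.
Character 3 (derived state 'present') is shared by all ingroup taxa — unites the whole ingroup.
Character 4 (derived state 'absent') is unique to Therax (autapomorphy; uninformative for grouping).
Most parsimonious ingroup topology: ((Xiphion,Therax),Cyanensis).
Therax and Xiphion form a cherry on this tree, so they are sister taxa.

Xiphion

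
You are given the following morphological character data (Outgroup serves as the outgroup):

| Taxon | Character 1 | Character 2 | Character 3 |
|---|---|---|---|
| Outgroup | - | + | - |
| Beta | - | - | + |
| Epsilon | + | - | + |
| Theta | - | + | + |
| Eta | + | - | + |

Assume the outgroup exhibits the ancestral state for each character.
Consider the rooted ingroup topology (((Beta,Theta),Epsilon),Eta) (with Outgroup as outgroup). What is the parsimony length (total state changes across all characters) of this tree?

5

Map each character onto (((Beta,Theta),Epsilon),Eta) (rooted by Outgroup) and count the minimum state changes it requires (Fitch parsimony):
Character 1: 2; Character 2: 2; Character 3: 1.
Total tree length = 5.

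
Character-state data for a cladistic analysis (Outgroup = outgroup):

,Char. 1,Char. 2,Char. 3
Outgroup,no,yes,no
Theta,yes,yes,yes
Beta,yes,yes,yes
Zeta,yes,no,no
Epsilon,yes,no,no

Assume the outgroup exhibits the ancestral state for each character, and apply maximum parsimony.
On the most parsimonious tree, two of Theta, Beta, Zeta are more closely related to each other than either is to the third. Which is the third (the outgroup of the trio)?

Character polarity is set by the outgroup: the derived state is whichever differs from the outgroup's state, so for Char. 2 the derived state is 'no', and for the remaining characters it is 'yes'.
Char. 1 (derived state 'yes') is shared by all ingroup taxa — unites the whole ingroup.
Char. 2: derived state 'no' in Epsilon and Zeta only — synapomorphy for {Epsilon, Zeta}.
Char. 3: derived state 'yes' in Beta and Theta only — synapomorphy for {Beta, Theta}.
Most parsimonious ingroup topology: ((Theta,Beta),(Zeta,Epsilon)).
Theta and Beta share a more recent common ancestor with each other than either does with Zeta, so Zeta is the least closely related of the three.

Zeta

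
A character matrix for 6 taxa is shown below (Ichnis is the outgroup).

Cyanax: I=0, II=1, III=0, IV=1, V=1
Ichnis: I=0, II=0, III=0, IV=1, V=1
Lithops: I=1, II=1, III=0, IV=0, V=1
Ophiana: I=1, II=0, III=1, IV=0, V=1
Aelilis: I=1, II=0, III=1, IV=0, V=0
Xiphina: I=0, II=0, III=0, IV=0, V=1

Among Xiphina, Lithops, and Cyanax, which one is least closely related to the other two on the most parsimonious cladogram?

Character polarity is set by the outgroup: the derived state is whichever differs from the outgroup's state, so for IV, V the derived state is '0', and for the remaining characters it is '1'.
I: derived state '1' in Aelilis, Lithops, and Ophiana only — synapomorphy for {Aelilis, Lithops, Ophiana}.
II (state '1') occurs in Cyanax and Lithops but conflicts with the nesting implied by the other characters — most parsimoniously interpreted as homoplasy.
III: derived state '1' in Aelilis and Ophiana only — synapomorphy for {Aelilis, Ophiana}.
IV: derived state '0' in Aelilis, Lithops, Ophiana, and Xiphina only — synapomorphy for {Aelilis, Lithops, Ophiana, Xiphina}.
V: derived state '0' in Aelilis only — an autapomorphy, so it tells us nothing about relationships among taxa.
Most parsimonious ingroup topology: ((Xiphina,(Lithops,(Aelilis,Ophiana))),Cyanax).
Lithops and Xiphina share a more recent common ancestor with each other than either does with Cyanax, so Cyanax is the least closely related of the three.

Cyanax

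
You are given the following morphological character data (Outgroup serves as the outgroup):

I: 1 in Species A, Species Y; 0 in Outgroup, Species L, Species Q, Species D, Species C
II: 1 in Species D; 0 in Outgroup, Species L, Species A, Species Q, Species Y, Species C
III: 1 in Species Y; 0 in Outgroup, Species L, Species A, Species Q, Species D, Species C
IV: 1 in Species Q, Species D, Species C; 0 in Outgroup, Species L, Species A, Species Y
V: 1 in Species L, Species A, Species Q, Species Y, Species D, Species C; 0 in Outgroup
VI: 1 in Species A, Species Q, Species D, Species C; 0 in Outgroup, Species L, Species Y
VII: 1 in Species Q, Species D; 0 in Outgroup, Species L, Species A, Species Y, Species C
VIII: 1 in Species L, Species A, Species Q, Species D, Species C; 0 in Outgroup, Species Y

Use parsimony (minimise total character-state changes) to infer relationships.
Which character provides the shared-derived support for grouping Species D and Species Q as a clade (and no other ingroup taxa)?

The outgroup has state '0' for every character, so '1' is the derived state throughout.
I groups Species A and Species Y, which is incompatible with the clades supported by the remaining characters; treating it as convergent (homoplasy) costs fewer steps than any alternative tree.
II: derived state '1' in Species D only — an autapomorphy, so it tells us nothing about relationships among taxa.
III (derived state '1') is unique to Species Y (autapomorphy; uninformative for grouping).
IV (derived state '1') is shared by Species C, Species D, and Species Q — a synapomorphy uniting that clade.
All ingroup taxa share the derived state '1' for V; it defines the ingroup but does not resolve relationships within it.
VI (derived state '1') is shared by Species A, Species C, Species D, and Species Q — a synapomorphy uniting that clade.
VII (derived state '1') is shared by Species D and Species Q — a synapomorphy uniting that clade.
VIII (derived state '1') is shared by Species A, Species C, Species D, Species L, and Species Q — a synapomorphy uniting that clade.
Most parsimonious ingroup topology: ((Species L,(Species A,((Species Q,Species D),Species C))),Species Y).
The clade {Species D, Species Q} is supported by VII: its derived state '1' occurs in exactly those taxa and in no other taxon (including the outgroup).

VII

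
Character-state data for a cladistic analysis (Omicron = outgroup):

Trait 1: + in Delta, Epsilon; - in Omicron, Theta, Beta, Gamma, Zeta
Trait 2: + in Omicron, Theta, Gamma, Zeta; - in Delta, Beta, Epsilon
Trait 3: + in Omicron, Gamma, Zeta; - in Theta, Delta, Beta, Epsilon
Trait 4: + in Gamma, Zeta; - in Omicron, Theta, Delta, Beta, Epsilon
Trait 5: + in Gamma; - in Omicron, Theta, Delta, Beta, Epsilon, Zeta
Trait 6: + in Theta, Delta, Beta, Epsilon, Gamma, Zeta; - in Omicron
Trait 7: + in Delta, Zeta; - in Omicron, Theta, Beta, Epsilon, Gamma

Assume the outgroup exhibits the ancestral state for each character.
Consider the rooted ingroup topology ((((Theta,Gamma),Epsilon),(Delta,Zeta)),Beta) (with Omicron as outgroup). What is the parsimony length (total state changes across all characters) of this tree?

13

Map each character onto ((((Theta,Gamma),Epsilon),(Delta,Zeta)),Beta) (rooted by Omicron) and count the minimum state changes it requires (Fitch parsimony):
Trait 1: 2; Trait 2: 3; Trait 3: 3; Trait 4: 2; Trait 5: 1; Trait 6: 1; Trait 7: 1.
Total tree length = 13.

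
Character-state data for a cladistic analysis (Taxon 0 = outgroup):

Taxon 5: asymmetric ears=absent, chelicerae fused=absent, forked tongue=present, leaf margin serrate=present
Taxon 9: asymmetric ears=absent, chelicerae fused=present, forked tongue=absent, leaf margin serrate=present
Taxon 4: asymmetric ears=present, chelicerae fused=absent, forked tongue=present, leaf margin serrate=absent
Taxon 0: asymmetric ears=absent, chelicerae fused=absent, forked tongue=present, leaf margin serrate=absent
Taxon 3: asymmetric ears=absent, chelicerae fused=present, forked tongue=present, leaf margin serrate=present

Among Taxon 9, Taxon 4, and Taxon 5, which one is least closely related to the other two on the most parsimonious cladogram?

Taxon 4

Character polarity is set by the outgroup: the derived state is whichever differs from the outgroup's state, so for forked tongue the derived state is 'absent', and for the remaining characters it is 'present'.
asymmetric ears (derived state 'present') is unique to Taxon 4 (autapomorphy; uninformative for grouping).
Only Taxon 3 and Taxon 9 show the derived state 'present' for chelicerae fused, supporting them as a clade.
forked tongue (derived state 'absent') is unique to Taxon 9 (autapomorphy; uninformative for grouping).
Only Taxon 3, Taxon 5, and Taxon 9 show the derived state 'present' for leaf margin serrate, supporting them as a clade.
Most parsimonious ingroup topology: ((Taxon 5,(Taxon 9,Taxon 3)),Taxon 4).
Taxon 5 and Taxon 9 share a more recent common ancestor with each other than either does with Taxon 4, so Taxon 4 is the least closely related of the three.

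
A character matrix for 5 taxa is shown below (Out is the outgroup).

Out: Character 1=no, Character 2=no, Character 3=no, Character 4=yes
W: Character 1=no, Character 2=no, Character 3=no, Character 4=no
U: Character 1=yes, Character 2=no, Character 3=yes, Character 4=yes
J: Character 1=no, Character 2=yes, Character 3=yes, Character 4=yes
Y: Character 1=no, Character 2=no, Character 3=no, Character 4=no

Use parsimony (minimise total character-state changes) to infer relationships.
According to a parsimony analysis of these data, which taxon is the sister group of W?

Y

Character polarity is set by the outgroup: the derived state is whichever differs from the outgroup's state, so for Character 4 the derived state is 'no', and for the remaining characters it is 'yes'.
Character 1: derived state 'yes' in U only — an autapomorphy, so it tells us nothing about relationships among taxa.
Character 2: derived state 'yes' in J only — an autapomorphy, so it tells us nothing about relationships among taxa.
Only J and U show the derived state 'yes' for Character 3, supporting them as a clade.
Character 4: derived state 'no' in W and Y only — synapomorphy for {W, Y}.
Most parsimonious ingroup topology: ((W,Y),(U,J)).
W and Y form a cherry on this tree, so they are sister taxa.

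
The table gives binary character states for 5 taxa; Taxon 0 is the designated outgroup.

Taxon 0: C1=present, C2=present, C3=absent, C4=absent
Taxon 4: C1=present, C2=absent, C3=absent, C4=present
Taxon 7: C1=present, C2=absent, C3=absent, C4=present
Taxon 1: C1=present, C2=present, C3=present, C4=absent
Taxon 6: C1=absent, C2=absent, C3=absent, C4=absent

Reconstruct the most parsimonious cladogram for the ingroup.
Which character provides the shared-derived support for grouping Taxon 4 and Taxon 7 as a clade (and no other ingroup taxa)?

Character polarity is set by the outgroup: the derived state is whichever differs from the outgroup's state, so for C1, C2 the derived state is 'absent', and for the remaining characters it is 'present'.
C1 (derived state 'absent') is unique to Taxon 6 (autapomorphy; uninformative for grouping).
C2: derived state 'absent' in Taxon 4, Taxon 6, and Taxon 7 only — synapomorphy for {Taxon 4, Taxon 6, Taxon 7}.
C3 (derived state 'present') is unique to Taxon 1 (autapomorphy; uninformative for grouping).
Only Taxon 4 and Taxon 7 show the derived state 'present' for C4, supporting them as a clade.
Most parsimonious ingroup topology: (((Taxon 4,Taxon 7),Taxon 6),Taxon 1).
The clade {Taxon 4, Taxon 7} is supported by C4: its derived state 'present' occurs in exactly those taxa and in no other taxon (including the outgroup).

C4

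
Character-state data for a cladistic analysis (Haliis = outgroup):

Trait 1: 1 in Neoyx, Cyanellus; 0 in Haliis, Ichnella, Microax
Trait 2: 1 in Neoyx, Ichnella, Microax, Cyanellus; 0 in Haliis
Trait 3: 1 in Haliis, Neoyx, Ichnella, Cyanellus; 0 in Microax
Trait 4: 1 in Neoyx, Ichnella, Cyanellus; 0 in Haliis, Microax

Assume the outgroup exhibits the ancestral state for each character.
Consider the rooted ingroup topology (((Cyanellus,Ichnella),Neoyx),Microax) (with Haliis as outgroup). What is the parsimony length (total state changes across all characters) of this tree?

5

Map each character onto (((Cyanellus,Ichnella),Neoyx),Microax) (rooted by Haliis) and count the minimum state changes it requires (Fitch parsimony):
Trait 1: 2; Trait 2: 1; Trait 3: 1; Trait 4: 1.
Total tree length = 5.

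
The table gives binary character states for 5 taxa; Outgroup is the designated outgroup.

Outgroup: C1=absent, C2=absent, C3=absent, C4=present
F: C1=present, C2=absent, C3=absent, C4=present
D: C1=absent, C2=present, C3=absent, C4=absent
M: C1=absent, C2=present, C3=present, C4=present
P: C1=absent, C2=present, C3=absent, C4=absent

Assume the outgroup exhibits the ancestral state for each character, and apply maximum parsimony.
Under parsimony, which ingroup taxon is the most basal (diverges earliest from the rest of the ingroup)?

Character polarity is set by the outgroup: the derived state is whichever differs from the outgroup's state, so for C4 the derived state is 'absent', and for the remaining characters it is 'present'.
C1: derived state 'present' in F only — an autapomorphy, so it tells us nothing about relationships among taxa.
Only D, M, and P show the derived state 'present' for C2, supporting them as a clade.
C3 (derived state 'present') is unique to M (autapomorphy; uninformative for grouping).
C4 (derived state 'absent') is shared by D and P — a synapomorphy uniting that clade.
Most parsimonious ingroup topology: (F,((D,P),M)).
F is sister to the clade containing all other ingroup taxa, so it is the earliest-diverging (most basal) ingroup lineage.

F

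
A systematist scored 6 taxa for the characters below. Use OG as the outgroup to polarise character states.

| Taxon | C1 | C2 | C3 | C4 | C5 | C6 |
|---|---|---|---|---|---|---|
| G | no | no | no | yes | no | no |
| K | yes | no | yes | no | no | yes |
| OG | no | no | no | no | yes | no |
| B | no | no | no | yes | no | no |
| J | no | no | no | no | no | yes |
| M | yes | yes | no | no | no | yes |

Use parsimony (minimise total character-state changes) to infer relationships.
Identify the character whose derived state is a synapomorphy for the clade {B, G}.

Character polarity is set by the outgroup: the derived state is whichever differs from the outgroup's state, so for C5 the derived state is 'no', and for the remaining characters it is 'yes'.
C1: derived state 'yes' in K and M only — synapomorphy for {K, M}.
C2: derived state 'yes' in M only — an autapomorphy, so it tells us nothing about relationships among taxa.
C3: derived state 'yes' in K only — an autapomorphy, so it tells us nothing about relationships among taxa.
Only B and G show the derived state 'yes' for C4, supporting them as a clade.
C5 (derived state 'no') is shared by all ingroup taxa — unites the whole ingroup.
Only J, K, and M show the derived state 'yes' for C6, supporting them as a clade.
Most parsimonious ingroup topology: (((K,M),J),(B,G)).
The clade {B, G} is supported by C4: its derived state 'yes' occurs in exactly those taxa and in no other taxon (including the outgroup).

C4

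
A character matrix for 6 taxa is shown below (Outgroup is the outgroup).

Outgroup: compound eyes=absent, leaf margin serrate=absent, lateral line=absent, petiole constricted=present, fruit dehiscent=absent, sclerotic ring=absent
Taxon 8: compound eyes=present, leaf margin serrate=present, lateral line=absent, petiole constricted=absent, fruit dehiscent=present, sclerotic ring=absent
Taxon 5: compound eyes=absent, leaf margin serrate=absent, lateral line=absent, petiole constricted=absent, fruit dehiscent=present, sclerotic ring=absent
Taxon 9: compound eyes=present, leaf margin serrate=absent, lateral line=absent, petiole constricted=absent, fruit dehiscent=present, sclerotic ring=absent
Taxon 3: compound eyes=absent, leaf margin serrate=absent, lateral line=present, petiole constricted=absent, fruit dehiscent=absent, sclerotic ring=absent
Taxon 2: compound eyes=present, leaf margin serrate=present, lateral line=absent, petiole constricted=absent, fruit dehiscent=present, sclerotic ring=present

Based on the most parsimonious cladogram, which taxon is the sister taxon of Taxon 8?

Taxon 2

Character polarity is set by the outgroup: the derived state is whichever differs from the outgroup's state, so for petiole constricted the derived state is 'absent', and for the remaining characters it is 'present'.
Only Taxon 2, Taxon 8, and Taxon 9 show the derived state 'present' for compound eyes, supporting them as a clade.
leaf margin serrate: derived state 'present' in Taxon 2 and Taxon 8 only — synapomorphy for {Taxon 2, Taxon 8}.
lateral line: derived state 'present' in Taxon 3 only — an autapomorphy, so it tells us nothing about relationships among taxa.
All ingroup taxa share the derived state 'absent' for petiole constricted; it defines the ingroup but does not resolve relationships within it.
fruit dehiscent (derived state 'present') is shared by Taxon 2, Taxon 5, Taxon 8, and Taxon 9 — a synapomorphy uniting that clade.
sclerotic ring: derived state 'present' in Taxon 2 only — an autapomorphy, so it tells us nothing about relationships among taxa.
Most parsimonious ingroup topology: (((Taxon 9,(Taxon 8,Taxon 2)),Taxon 5),Taxon 3).
Taxon 8 and Taxon 2 form a cherry on this tree, so they are sister taxa.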